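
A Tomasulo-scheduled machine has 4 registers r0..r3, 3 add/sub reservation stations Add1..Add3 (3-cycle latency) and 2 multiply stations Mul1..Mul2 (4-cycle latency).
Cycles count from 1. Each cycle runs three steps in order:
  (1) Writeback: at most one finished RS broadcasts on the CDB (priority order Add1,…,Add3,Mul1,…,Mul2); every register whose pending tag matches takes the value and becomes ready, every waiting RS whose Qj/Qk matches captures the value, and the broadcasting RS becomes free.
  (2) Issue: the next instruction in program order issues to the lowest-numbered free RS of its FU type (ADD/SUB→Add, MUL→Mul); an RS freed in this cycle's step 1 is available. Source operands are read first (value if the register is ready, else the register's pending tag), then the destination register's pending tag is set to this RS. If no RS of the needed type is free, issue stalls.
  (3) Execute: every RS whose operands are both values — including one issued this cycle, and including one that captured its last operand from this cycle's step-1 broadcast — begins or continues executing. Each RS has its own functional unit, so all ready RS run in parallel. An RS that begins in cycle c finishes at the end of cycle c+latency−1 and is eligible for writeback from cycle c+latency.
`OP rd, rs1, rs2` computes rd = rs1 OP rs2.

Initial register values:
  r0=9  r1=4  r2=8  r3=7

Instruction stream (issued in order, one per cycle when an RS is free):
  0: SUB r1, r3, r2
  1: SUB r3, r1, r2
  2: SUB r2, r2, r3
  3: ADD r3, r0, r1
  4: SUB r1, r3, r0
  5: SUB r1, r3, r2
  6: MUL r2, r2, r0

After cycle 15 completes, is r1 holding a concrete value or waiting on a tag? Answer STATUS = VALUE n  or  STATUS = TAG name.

  c1: issue SUB r1<-Add1  regs: r0:9,r1:Add1,r2:8,r3:7
  c2: issue SUB r3<-Add2  regs: r0:9,r1:Add1,r2:8,r3:Add2
  c3: issue SUB r2<-Add3  regs: r0:9,r1:Add1,r2:Add3,r3:Add2
  c4: CDB Add1=-1; issue ADD r3<-Add1  regs: r0:9,r1:-1,r2:Add3,r3:Add1
  c5: stall  regs: r0:9,r1:-1,r2:Add3,r3:Add1
  c6: stall  regs: r0:9,r1:-1,r2:Add3,r3:Add1
  c7: CDB Add1=8; issue SUB r1<-Add1  regs: r0:9,r1:Add1,r2:Add3,r3:8
  c8: CDB Add2=-9; issue SUB r1<-Add2  regs: r0:9,r1:Add2,r2:Add3,r3:8
  c9: issue MUL r2<-Mul1  regs: r0:9,r1:Add2,r2:Mul1,r3:8
  c10: CDB Add1=-1  regs: r0:9,r1:Add2,r2:Mul1,r3:8
  c11: CDB Add3=17  regs: r0:9,r1:Add2,r2:Mul1,r3:8
  c12: -  regs: r0:9,r1:Add2,r2:Mul1,r3:8
  c13: -  regs: r0:9,r1:Add2,r2:Mul1,r3:8
  c14: CDB Add2=-9  regs: r0:9,r1:-9,r2:Mul1,r3:8
  c15: CDB Mul1=153  regs: r0:9,r1:-9,r2:153,r3:8

STATUS = VALUE -9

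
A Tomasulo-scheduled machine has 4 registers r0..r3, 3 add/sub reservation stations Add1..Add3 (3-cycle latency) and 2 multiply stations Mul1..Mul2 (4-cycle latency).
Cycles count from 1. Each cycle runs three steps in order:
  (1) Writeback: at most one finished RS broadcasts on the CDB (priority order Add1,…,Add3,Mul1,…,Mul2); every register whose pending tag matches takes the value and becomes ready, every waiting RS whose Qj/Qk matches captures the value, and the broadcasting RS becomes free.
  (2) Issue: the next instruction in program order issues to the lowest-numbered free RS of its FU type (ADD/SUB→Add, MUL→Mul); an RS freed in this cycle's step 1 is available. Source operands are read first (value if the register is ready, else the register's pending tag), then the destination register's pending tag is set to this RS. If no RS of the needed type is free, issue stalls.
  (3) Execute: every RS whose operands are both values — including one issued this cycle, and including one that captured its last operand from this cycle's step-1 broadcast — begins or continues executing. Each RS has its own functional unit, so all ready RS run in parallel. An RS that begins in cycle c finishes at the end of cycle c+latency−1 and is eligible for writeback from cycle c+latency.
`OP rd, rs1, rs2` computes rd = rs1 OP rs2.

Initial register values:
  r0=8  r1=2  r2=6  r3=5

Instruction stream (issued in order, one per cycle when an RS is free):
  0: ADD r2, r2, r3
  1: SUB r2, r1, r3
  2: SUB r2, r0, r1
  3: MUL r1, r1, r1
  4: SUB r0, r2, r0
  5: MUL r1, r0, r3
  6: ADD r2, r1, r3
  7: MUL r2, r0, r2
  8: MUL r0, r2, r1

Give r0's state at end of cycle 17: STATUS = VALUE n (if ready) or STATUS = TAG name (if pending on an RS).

  c1: issue ADD r2<-Add1  regs: r0:8,r1:2,r2:Add1,r3:5
  c2: issue SUB r2<-Add2  regs: r0:8,r1:2,r2:Add2,r3:5
  c3: issue SUB r2<-Add3  regs: r0:8,r1:2,r2:Add3,r3:5
  c4: CDB Add1=11; issue MUL r1<-Mul1  regs: r0:8,r1:Mul1,r2:Add3,r3:5
  c5: CDB Add2=-3; issue SUB r0<-Add1  regs: r0:Add1,r1:Mul1,r2:Add3,r3:5
  c6: CDB Add3=6; issue MUL r1<-Mul2  regs: r0:Add1,r1:Mul2,r2:6,r3:5
  c7: issue ADD r2<-Add2  regs: r0:Add1,r1:Mul2,r2:Add2,r3:5
  c8: CDB Mul1=4; issue MUL r2<-Mul1  regs: r0:Add1,r1:Mul2,r2:Mul1,r3:5
  c9: CDB Add1=-2; stall  regs: r0:-2,r1:Mul2,r2:Mul1,r3:5
  c10: stall  regs: r0:-2,r1:Mul2,r2:Mul1,r3:5
  c11: stall  regs: r0:-2,r1:Mul2,r2:Mul1,r3:5
  c12: stall  regs: r0:-2,r1:Mul2,r2:Mul1,r3:5
  c13: CDB Mul2=-10; issue MUL r0<-Mul2  regs: r0:Mul2,r1:-10,r2:Mul1,r3:5
  c14: -  regs: r0:Mul2,r1:-10,r2:Mul1,r3:5
  c15: -  regs: r0:Mul2,r1:-10,r2:Mul1,r3:5
  c16: CDB Add2=-5  regs: r0:Mul2,r1:-10,r2:Mul1,r3:5
  c17: -  regs: r0:Mul2,r1:-10,r2:Mul1,r3:5

STATUS = TAG Mul2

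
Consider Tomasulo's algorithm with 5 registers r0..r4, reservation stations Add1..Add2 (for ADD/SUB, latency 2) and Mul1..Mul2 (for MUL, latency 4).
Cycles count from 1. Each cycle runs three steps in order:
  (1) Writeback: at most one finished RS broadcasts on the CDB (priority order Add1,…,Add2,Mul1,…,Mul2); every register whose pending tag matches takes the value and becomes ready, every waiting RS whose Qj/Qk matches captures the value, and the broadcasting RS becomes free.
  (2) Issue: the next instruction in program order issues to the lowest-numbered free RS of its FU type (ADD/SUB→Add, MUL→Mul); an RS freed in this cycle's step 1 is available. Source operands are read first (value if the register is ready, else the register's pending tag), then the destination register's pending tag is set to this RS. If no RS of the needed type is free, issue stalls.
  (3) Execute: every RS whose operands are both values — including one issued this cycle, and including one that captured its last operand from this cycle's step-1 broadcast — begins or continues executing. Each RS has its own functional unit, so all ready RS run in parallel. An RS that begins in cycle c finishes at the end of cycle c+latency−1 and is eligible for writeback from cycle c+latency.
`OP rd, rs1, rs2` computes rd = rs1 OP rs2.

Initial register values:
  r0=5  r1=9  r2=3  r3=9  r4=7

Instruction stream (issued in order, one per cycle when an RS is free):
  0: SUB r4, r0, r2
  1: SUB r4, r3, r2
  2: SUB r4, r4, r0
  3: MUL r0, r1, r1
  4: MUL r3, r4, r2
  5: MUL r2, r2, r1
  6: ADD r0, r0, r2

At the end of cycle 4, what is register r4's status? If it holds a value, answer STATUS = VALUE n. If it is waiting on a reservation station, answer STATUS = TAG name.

STATUS = TAG Add1

  c1: issue SUB r4<-Add1  regs: r0:5,r1:9,r2:3,r3:9,r4:Add1
  c2: issue SUB r4<-Add2  regs: r0:5,r1:9,r2:3,r3:9,r4:Add2
  c3: CDB Add1=2; issue SUB r4<-Add1  regs: r0:5,r1:9,r2:3,r3:9,r4:Add1
  c4: CDB Add2=6; issue MUL r0<-Mul1  regs: r0:Mul1,r1:9,r2:3,r3:9,r4:Add1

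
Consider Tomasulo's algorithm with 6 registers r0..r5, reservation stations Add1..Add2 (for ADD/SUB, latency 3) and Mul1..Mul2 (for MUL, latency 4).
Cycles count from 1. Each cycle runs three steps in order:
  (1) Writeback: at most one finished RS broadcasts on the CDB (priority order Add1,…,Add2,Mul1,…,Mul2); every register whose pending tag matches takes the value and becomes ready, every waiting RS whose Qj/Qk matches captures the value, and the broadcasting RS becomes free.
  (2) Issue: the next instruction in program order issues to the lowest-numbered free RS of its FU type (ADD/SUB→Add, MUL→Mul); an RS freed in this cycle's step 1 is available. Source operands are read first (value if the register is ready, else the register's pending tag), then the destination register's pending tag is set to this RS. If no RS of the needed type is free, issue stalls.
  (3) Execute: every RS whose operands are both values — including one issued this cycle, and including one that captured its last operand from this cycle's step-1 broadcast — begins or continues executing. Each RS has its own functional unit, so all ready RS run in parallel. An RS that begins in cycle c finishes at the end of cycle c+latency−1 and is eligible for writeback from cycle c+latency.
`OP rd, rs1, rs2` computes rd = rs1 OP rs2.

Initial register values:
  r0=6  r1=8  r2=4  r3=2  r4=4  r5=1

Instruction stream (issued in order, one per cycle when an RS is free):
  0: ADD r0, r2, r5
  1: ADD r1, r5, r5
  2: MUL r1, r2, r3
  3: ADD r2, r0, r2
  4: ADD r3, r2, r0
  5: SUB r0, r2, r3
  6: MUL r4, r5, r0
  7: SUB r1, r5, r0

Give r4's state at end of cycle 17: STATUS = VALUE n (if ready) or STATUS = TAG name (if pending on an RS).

  c1: issue ADD r0<-Add1  regs: r0:Add1,r1:8,r2:4,r3:2,r4:4,r5:1
  c2: issue ADD r1<-Add2  regs: r0:Add1,r1:Add2,r2:4,r3:2,r4:4,r5:1
  c3: issue MUL r1<-Mul1  regs: r0:Add1,r1:Mul1,r2:4,r3:2,r4:4,r5:1
  c4: CDB Add1=5; issue ADD r2<-Add1  regs: r0:5,r1:Mul1,r2:Add1,r3:2,r4:4,r5:1
  c5: CDB Add2=2; issue ADD r3<-Add2  regs: r0:5,r1:Mul1,r2:Add1,r3:Add2,r4:4,r5:1
  c6: stall  regs: r0:5,r1:Mul1,r2:Add1,r3:Add2,r4:4,r5:1
  c7: CDB Add1=9; issue SUB r0<-Add1  regs: r0:Add1,r1:Mul1,r2:9,r3:Add2,r4:4,r5:1
  c8: CDB Mul1=8; issue MUL r4<-Mul1  regs: r0:Add1,r1:8,r2:9,r3:Add2,r4:Mul1,r5:1
  c9: stall  regs: r0:Add1,r1:8,r2:9,r3:Add2,r4:Mul1,r5:1
  c10: CDB Add2=14; issue SUB r1<-Add2  regs: r0:Add1,r1:Add2,r2:9,r3:14,r4:Mul1,r5:1
  c11: -  regs: r0:Add1,r1:Add2,r2:9,r3:14,r4:Mul1,r5:1
  c12: -  regs: r0:Add1,r1:Add2,r2:9,r3:14,r4:Mul1,r5:1
  c13: CDB Add1=-5  regs: r0:-5,r1:Add2,r2:9,r3:14,r4:Mul1,r5:1
  c14: -  regs: r0:-5,r1:Add2,r2:9,r3:14,r4:Mul1,r5:1
  c15: -  regs: r0:-5,r1:Add2,r2:9,r3:14,r4:Mul1,r5:1
  c16: CDB Add2=6  regs: r0:-5,r1:6,r2:9,r3:14,r4:Mul1,r5:1
  c17: CDB Mul1=-5  regs: r0:-5,r1:6,r2:9,r3:14,r4:-5,r5:1

STATUS = VALUE -5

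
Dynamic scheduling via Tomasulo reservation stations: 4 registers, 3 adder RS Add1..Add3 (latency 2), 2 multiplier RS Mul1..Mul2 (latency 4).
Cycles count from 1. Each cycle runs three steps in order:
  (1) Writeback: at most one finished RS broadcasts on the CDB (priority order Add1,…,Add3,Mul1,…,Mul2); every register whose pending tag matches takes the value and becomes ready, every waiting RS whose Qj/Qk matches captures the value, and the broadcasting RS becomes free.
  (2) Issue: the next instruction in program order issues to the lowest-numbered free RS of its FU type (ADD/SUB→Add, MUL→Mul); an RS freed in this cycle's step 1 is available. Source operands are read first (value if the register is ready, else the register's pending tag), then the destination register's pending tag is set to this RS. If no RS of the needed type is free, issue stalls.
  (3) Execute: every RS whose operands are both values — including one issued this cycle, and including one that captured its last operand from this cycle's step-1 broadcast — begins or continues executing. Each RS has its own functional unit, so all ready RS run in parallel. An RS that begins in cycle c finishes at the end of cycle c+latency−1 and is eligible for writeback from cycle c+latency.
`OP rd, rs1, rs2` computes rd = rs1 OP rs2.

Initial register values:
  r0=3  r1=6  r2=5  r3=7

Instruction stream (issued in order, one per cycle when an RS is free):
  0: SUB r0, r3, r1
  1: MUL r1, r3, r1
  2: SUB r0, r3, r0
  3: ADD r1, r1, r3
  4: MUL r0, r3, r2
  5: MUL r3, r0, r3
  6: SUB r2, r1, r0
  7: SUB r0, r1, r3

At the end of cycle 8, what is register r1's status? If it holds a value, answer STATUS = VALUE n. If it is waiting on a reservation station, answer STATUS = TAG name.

STATUS = VALUE 49

c1: issue SUB r0<-Add1 | r0:Add1,r1:6,r2:5,r3:7
c2: issue MUL r1<-Mul1 | r0:Add1,r1:Mul1,r2:5,r3:7
c3: CDB Add1=1; issue SUB r0<-Add1 | r0:Add1,r1:Mul1,r2:5,r3:7
c4: issue ADD r1<-Add2 | r0:Add1,r1:Add2,r2:5,r3:7
c5: CDB Add1=6; issue MUL r0<-Mul2 | r0:Mul2,r1:Add2,r2:5,r3:7
c6: CDB Mul1=42; issue MUL r3<-Mul1 | r0:Mul2,r1:Add2,r2:5,r3:Mul1
c7: issue SUB r2<-Add1 | r0:Mul2,r1:Add2,r2:Add1,r3:Mul1
c8: CDB Add2=49; issue SUB r0<-Add2 | r0:Add2,r1:49,r2:Add1,r3:Mul1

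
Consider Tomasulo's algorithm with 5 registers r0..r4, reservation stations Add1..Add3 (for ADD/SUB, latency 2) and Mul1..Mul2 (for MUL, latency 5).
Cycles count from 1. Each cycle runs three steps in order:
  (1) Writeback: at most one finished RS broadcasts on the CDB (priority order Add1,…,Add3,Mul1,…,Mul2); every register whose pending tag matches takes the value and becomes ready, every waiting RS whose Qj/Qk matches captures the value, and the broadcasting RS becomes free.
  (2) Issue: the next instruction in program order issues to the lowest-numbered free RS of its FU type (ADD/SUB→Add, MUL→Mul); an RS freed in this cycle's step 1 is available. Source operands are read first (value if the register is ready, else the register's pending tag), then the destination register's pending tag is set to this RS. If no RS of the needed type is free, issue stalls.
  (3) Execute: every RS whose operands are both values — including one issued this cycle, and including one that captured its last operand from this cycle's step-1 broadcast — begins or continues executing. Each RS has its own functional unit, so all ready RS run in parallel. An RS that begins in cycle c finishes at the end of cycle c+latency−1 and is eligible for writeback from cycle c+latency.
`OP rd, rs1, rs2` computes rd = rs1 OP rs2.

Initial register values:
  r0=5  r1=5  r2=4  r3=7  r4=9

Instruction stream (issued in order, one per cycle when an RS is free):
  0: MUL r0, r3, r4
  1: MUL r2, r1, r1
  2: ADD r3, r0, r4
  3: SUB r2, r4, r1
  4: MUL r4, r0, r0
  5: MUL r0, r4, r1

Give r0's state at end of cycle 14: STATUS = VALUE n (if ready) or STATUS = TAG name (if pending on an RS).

cycle 1: issue MUL r0<-Mul1 // r0:Mul1,r1:5,r2:4,r3:7,r4:9
cycle 2: issue MUL r2<-Mul2 // r0:Mul1,r1:5,r2:Mul2,r3:7,r4:9
cycle 3: issue ADD r3<-Add1 // r0:Mul1,r1:5,r2:Mul2,r3:Add1,r4:9
cycle 4: issue SUB r2<-Add2 // r0:Mul1,r1:5,r2:Add2,r3:Add1,r4:9
cycle 5: stall // r0:Mul1,r1:5,r2:Add2,r3:Add1,r4:9
cycle 6: CDB Add2=4; stall // r0:Mul1,r1:5,r2:4,r3:Add1,r4:9
cycle 7: CDB Mul1=63; issue MUL r4<-Mul1 // r0:63,r1:5,r2:4,r3:Add1,r4:Mul1
cycle 8: CDB Mul2=25; issue MUL r0<-Mul2 // r0:Mul2,r1:5,r2:4,r3:Add1,r4:Mul1
cycle 9: CDB Add1=72 // r0:Mul2,r1:5,r2:4,r3:72,r4:Mul1
cycle 10: - // r0:Mul2,r1:5,r2:4,r3:72,r4:Mul1
cycle 11: - // r0:Mul2,r1:5,r2:4,r3:72,r4:Mul1
cycle 12: CDB Mul1=3969 // r0:Mul2,r1:5,r2:4,r3:72,r4:3969
cycle 13: - // r0:Mul2,r1:5,r2:4,r3:72,r4:3969
cycle 14: - // r0:Mul2,r1:5,r2:4,r3:72,r4:3969

STATUS = TAG Mul2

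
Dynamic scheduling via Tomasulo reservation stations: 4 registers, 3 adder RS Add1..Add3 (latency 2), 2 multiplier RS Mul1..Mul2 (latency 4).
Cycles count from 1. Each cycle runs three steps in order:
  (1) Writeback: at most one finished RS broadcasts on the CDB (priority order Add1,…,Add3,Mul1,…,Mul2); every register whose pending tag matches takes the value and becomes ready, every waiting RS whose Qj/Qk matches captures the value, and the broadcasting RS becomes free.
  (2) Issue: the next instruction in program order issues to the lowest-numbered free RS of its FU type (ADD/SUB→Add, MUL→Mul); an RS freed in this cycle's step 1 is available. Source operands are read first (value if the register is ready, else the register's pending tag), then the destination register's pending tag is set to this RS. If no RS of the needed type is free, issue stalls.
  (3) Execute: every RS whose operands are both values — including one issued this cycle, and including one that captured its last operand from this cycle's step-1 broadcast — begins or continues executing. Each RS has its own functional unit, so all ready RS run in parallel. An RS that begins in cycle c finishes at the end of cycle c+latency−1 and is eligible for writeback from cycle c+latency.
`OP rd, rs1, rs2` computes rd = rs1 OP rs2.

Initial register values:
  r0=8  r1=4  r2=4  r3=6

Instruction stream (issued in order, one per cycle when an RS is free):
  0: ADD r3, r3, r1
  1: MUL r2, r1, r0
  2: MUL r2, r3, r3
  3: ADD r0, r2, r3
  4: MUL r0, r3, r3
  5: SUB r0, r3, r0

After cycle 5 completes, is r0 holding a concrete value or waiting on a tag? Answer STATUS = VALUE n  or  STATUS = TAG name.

cycle 1: issue ADD r3<-Add1 // r0:8,r1:4,r2:4,r3:Add1
cycle 2: issue MUL r2<-Mul1 // r0:8,r1:4,r2:Mul1,r3:Add1
cycle 3: CDB Add1=10; issue MUL r2<-Mul2 // r0:8,r1:4,r2:Mul2,r3:10
cycle 4: issue ADD r0<-Add1 // r0:Add1,r1:4,r2:Mul2,r3:10
cycle 5: stall // r0:Add1,r1:4,r2:Mul2,r3:10

STATUS = TAG Add1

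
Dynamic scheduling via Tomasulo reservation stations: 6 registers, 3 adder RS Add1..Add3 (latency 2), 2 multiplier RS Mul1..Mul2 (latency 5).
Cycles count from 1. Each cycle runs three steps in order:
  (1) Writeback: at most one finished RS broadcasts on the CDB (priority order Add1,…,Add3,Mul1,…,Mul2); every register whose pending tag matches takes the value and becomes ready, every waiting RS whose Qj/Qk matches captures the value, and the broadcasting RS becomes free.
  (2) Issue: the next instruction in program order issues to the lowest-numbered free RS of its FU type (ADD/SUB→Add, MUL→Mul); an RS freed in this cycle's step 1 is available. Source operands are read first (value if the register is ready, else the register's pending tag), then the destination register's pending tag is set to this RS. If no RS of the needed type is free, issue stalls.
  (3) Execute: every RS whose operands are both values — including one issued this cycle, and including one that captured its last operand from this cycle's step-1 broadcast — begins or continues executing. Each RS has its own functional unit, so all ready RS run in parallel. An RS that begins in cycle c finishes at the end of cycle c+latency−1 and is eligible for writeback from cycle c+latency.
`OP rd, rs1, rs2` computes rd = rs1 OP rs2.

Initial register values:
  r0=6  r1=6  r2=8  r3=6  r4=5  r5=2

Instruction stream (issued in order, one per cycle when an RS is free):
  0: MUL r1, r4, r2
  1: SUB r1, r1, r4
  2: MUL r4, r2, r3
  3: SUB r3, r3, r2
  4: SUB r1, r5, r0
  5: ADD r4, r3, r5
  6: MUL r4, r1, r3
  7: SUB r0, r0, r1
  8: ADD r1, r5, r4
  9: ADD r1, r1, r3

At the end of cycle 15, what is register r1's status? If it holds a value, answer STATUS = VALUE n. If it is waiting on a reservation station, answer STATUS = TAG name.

STATUS = TAG Add2

c1: issue MUL r1<-Mul1 | r0:6,r1:Mul1,r2:8,r3:6,r4:5,r5:2
c2: issue SUB r1<-Add1 | r0:6,r1:Add1,r2:8,r3:6,r4:5,r5:2
c3: issue MUL r4<-Mul2 | r0:6,r1:Add1,r2:8,r3:6,r4:Mul2,r5:2
c4: issue SUB r3<-Add2 | r0:6,r1:Add1,r2:8,r3:Add2,r4:Mul2,r5:2
c5: issue SUB r1<-Add3 | r0:6,r1:Add3,r2:8,r3:Add2,r4:Mul2,r5:2
c6: CDB Add2=-2; issue ADD r4<-Add2 | r0:6,r1:Add3,r2:8,r3:-2,r4:Add2,r5:2
c7: CDB Add3=-4; stall | r0:6,r1:-4,r2:8,r3:-2,r4:Add2,r5:2
c8: CDB Add2=0; stall | r0:6,r1:-4,r2:8,r3:-2,r4:0,r5:2
c9: CDB Mul1=40; issue MUL r4<-Mul1 | r0:6,r1:-4,r2:8,r3:-2,r4:Mul1,r5:2
c10: CDB Mul2=48; issue SUB r0<-Add2 | r0:Add2,r1:-4,r2:8,r3:-2,r4:Mul1,r5:2
c11: CDB Add1=35; issue ADD r1<-Add1 | r0:Add2,r1:Add1,r2:8,r3:-2,r4:Mul1,r5:2
c12: CDB Add2=10; issue ADD r1<-Add2 | r0:10,r1:Add2,r2:8,r3:-2,r4:Mul1,r5:2
c13: - | r0:10,r1:Add2,r2:8,r3:-2,r4:Mul1,r5:2
c14: CDB Mul1=8 | r0:10,r1:Add2,r2:8,r3:-2,r4:8,r5:2
c15: - | r0:10,r1:Add2,r2:8,r3:-2,r4:8,r5:2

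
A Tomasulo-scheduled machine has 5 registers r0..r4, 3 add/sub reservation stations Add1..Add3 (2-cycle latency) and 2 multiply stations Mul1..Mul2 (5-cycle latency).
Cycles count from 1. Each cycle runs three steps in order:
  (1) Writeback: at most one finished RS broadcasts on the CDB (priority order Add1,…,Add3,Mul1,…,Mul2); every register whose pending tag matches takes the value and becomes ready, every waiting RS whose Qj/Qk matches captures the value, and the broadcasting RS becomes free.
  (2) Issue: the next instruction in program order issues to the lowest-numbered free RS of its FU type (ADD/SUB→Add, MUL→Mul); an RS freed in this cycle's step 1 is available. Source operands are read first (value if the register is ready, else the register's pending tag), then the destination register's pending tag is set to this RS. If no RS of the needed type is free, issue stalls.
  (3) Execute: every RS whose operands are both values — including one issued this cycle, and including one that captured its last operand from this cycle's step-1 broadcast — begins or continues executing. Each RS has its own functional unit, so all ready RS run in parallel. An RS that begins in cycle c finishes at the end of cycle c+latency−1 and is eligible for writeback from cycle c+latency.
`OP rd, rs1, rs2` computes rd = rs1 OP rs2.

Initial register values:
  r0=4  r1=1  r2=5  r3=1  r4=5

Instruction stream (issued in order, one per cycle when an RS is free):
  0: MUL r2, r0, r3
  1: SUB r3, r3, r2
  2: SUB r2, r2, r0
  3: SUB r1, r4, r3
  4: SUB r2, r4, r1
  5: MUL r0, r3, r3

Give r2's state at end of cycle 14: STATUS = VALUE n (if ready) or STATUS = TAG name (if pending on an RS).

c1: issue MUL r2<-Mul1 | r0:4,r1:1,r2:Mul1,r3:1,r4:5
c2: issue SUB r3<-Add1 | r0:4,r1:1,r2:Mul1,r3:Add1,r4:5
c3: issue SUB r2<-Add2 | r0:4,r1:1,r2:Add2,r3:Add1,r4:5
c4: issue SUB r1<-Add3 | r0:4,r1:Add3,r2:Add2,r3:Add1,r4:5
c5: stall | r0:4,r1:Add3,r2:Add2,r3:Add1,r4:5
c6: CDB Mul1=4; stall | r0:4,r1:Add3,r2:Add2,r3:Add1,r4:5
c7: stall | r0:4,r1:Add3,r2:Add2,r3:Add1,r4:5
c8: CDB Add1=-3; issue SUB r2<-Add1 | r0:4,r1:Add3,r2:Add1,r3:-3,r4:5
c9: CDB Add2=0; issue MUL r0<-Mul1 | r0:Mul1,r1:Add3,r2:Add1,r3:-3,r4:5
c10: CDB Add3=8 | r0:Mul1,r1:8,r2:Add1,r3:-3,r4:5
c11: - | r0:Mul1,r1:8,r2:Add1,r3:-3,r4:5
c12: CDB Add1=-3 | r0:Mul1,r1:8,r2:-3,r3:-3,r4:5
c13: - | r0:Mul1,r1:8,r2:-3,r3:-3,r4:5
c14: CDB Mul1=9 | r0:9,r1:8,r2:-3,r3:-3,r4:5

STATUS = VALUE -3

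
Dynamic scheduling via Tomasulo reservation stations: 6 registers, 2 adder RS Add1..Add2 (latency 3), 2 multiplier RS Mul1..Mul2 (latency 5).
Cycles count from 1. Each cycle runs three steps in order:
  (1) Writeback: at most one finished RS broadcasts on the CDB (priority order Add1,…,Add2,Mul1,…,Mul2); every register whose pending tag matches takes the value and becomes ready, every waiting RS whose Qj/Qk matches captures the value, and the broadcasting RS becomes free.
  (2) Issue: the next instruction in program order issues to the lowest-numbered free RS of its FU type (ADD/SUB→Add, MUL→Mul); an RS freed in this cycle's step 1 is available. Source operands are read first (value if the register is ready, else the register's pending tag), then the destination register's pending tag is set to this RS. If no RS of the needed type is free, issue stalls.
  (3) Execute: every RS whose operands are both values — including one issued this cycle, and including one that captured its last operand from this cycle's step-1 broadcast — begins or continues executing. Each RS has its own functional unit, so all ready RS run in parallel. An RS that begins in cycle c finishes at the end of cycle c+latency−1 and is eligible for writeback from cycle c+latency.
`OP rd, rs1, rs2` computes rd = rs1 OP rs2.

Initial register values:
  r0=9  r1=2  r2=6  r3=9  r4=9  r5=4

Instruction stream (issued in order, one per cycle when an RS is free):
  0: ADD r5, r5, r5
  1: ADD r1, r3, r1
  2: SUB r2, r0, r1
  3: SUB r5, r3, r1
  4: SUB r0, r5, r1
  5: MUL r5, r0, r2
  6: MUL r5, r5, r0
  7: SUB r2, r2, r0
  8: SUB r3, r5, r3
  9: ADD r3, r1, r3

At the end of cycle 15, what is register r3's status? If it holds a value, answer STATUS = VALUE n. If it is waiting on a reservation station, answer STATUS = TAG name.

cycle 1: issue ADD r5<-Add1 // r0:9,r1:2,r2:6,r3:9,r4:9,r5:Add1
cycle 2: issue ADD r1<-Add2 // r0:9,r1:Add2,r2:6,r3:9,r4:9,r5:Add1
cycle 3: stall // r0:9,r1:Add2,r2:6,r3:9,r4:9,r5:Add1
cycle 4: CDB Add1=8; issue SUB r2<-Add1 // r0:9,r1:Add2,r2:Add1,r3:9,r4:9,r5:8
cycle 5: CDB Add2=11; issue SUB r5<-Add2 // r0:9,r1:11,r2:Add1,r3:9,r4:9,r5:Add2
cycle 6: stall // r0:9,r1:11,r2:Add1,r3:9,r4:9,r5:Add2
cycle 7: stall // r0:9,r1:11,r2:Add1,r3:9,r4:9,r5:Add2
cycle 8: CDB Add1=-2; issue SUB r0<-Add1 // r0:Add1,r1:11,r2:-2,r3:9,r4:9,r5:Add2
cycle 9: CDB Add2=-2; issue MUL r5<-Mul1 // r0:Add1,r1:11,r2:-2,r3:9,r4:9,r5:Mul1
cycle 10: issue MUL r5<-Mul2 // r0:Add1,r1:11,r2:-2,r3:9,r4:9,r5:Mul2
cycle 11: issue SUB r2<-Add2 // r0:Add1,r1:11,r2:Add2,r3:9,r4:9,r5:Mul2
cycle 12: CDB Add1=-13; issue SUB r3<-Add1 // r0:-13,r1:11,r2:Add2,r3:Add1,r4:9,r5:Mul2
cycle 13: stall // r0:-13,r1:11,r2:Add2,r3:Add1,r4:9,r5:Mul2
cycle 14: stall // r0:-13,r1:11,r2:Add2,r3:Add1,r4:9,r5:Mul2
cycle 15: CDB Add2=11; issue ADD r3<-Add2 // r0:-13,r1:11,r2:11,r3:Add2,r4:9,r5:Mul2

STATUS = TAG Add2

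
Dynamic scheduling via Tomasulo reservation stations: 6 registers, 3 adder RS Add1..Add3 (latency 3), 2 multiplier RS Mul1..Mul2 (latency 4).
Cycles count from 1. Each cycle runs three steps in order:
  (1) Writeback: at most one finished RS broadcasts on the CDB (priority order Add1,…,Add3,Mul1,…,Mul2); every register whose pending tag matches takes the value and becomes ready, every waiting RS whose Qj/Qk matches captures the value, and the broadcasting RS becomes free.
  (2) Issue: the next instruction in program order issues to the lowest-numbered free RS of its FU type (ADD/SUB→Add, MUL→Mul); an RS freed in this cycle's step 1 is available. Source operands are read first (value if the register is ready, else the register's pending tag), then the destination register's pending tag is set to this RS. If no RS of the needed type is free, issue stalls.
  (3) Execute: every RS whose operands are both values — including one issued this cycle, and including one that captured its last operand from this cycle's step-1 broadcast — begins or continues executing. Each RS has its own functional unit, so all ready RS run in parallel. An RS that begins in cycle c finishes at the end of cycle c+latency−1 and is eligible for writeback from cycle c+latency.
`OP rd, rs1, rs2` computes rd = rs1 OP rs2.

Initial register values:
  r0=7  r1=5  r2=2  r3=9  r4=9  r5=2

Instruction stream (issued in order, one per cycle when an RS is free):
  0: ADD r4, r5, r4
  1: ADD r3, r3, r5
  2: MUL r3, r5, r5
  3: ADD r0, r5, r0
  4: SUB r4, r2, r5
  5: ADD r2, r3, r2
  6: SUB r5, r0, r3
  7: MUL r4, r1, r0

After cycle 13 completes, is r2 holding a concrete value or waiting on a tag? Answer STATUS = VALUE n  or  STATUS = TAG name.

STATUS = VALUE 6

cycle 1: issue ADD r4<-Add1 // r0:7,r1:5,r2:2,r3:9,r4:Add1,r5:2
cycle 2: issue ADD r3<-Add2 // r0:7,r1:5,r2:2,r3:Add2,r4:Add1,r5:2
cycle 3: issue MUL r3<-Mul1 // r0:7,r1:5,r2:2,r3:Mul1,r4:Add1,r5:2
cycle 4: CDB Add1=11; issue ADD r0<-Add1 // r0:Add1,r1:5,r2:2,r3:Mul1,r4:11,r5:2
cycle 5: CDB Add2=11; issue SUB r4<-Add2 // r0:Add1,r1:5,r2:2,r3:Mul1,r4:Add2,r5:2
cycle 6: issue ADD r2<-Add3 // r0:Add1,r1:5,r2:Add3,r3:Mul1,r4:Add2,r5:2
cycle 7: CDB Add1=9; issue SUB r5<-Add1 // r0:9,r1:5,r2:Add3,r3:Mul1,r4:Add2,r5:Add1
cycle 8: CDB Add2=0; issue MUL r4<-Mul2 // r0:9,r1:5,r2:Add3,r3:Mul1,r4:Mul2,r5:Add1
cycle 9: CDB Mul1=4 // r0:9,r1:5,r2:Add3,r3:4,r4:Mul2,r5:Add1
cycle 10: - // r0:9,r1:5,r2:Add3,r3:4,r4:Mul2,r5:Add1
cycle 11: - // r0:9,r1:5,r2:Add3,r3:4,r4:Mul2,r5:Add1
cycle 12: CDB Add1=5 // r0:9,r1:5,r2:Add3,r3:4,r4:Mul2,r5:5
cycle 13: CDB Add3=6 // r0:9,r1:5,r2:6,r3:4,r4:Mul2,r5:5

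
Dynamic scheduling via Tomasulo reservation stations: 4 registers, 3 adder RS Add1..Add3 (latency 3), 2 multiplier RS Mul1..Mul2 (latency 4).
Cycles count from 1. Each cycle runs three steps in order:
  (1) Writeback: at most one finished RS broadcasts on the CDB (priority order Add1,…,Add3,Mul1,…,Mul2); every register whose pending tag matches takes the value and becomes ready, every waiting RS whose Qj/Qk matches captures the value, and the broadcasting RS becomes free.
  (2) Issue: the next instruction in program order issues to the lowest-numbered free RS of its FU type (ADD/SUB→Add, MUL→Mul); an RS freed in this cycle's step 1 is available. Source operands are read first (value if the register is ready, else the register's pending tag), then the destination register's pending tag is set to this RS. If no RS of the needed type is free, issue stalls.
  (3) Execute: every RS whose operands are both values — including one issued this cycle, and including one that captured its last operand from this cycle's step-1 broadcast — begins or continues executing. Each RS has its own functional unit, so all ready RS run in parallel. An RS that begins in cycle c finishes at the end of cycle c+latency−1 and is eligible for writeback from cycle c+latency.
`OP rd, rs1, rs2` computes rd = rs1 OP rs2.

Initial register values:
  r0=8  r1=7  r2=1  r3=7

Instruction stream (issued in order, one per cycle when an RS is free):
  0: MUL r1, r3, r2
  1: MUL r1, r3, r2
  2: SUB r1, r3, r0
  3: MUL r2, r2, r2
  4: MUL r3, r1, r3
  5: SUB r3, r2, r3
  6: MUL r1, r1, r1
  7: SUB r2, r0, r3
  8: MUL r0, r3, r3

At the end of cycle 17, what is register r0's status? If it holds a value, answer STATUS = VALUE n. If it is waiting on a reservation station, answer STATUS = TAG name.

STATUS = TAG Mul2

cycle 1: issue MUL r1<-Mul1 // r0:8,r1:Mul1,r2:1,r3:7
cycle 2: issue MUL r1<-Mul2 // r0:8,r1:Mul2,r2:1,r3:7
cycle 3: issue SUB r1<-Add1 // r0:8,r1:Add1,r2:1,r3:7
cycle 4: stall // r0:8,r1:Add1,r2:1,r3:7
cycle 5: CDB Mul1=7; issue MUL r2<-Mul1 // r0:8,r1:Add1,r2:Mul1,r3:7
cycle 6: CDB Add1=-1; stall // r0:8,r1:-1,r2:Mul1,r3:7
cycle 7: CDB Mul2=7; issue MUL r3<-Mul2 // r0:8,r1:-1,r2:Mul1,r3:Mul2
cycle 8: issue SUB r3<-Add1 // r0:8,r1:-1,r2:Mul1,r3:Add1
cycle 9: CDB Mul1=1; issue MUL r1<-Mul1 // r0:8,r1:Mul1,r2:1,r3:Add1
cycle 10: issue SUB r2<-Add2 // r0:8,r1:Mul1,r2:Add2,r3:Add1
cycle 11: CDB Mul2=-7; issue MUL r0<-Mul2 // r0:Mul2,r1:Mul1,r2:Add2,r3:Add1
cycle 12: - // r0:Mul2,r1:Mul1,r2:Add2,r3:Add1
cycle 13: CDB Mul1=1 // r0:Mul2,r1:1,r2:Add2,r3:Add1
cycle 14: CDB Add1=8 // r0:Mul2,r1:1,r2:Add2,r3:8
cycle 15: - // r0:Mul2,r1:1,r2:Add2,r3:8
cycle 16: - // r0:Mul2,r1:1,r2:Add2,r3:8
cycle 17: CDB Add2=0 // r0:Mul2,r1:1,r2:0,r3:8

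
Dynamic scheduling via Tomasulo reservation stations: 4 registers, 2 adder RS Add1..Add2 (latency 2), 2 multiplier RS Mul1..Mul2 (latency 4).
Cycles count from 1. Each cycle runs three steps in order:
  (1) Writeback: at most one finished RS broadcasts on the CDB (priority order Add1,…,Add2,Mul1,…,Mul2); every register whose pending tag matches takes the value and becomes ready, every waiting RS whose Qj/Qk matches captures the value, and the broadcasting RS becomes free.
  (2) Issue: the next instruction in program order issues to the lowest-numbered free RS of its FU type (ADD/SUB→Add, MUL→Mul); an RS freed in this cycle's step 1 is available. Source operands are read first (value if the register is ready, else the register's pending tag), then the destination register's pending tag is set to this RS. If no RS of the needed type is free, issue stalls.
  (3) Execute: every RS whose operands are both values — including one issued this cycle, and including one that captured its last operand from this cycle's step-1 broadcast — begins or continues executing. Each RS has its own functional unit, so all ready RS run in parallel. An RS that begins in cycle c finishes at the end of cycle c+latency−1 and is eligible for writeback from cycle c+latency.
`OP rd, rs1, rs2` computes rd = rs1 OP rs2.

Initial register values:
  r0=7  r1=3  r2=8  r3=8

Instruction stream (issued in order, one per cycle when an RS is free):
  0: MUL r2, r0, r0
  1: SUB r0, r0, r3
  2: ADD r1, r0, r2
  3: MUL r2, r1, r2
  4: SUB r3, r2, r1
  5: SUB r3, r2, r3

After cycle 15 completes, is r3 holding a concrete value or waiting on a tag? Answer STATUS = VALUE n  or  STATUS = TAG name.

c1: issue MUL r2<-Mul1 | r0:7,r1:3,r2:Mul1,r3:8
c2: issue SUB r0<-Add1 | r0:Add1,r1:3,r2:Mul1,r3:8
c3: issue ADD r1<-Add2 | r0:Add1,r1:Add2,r2:Mul1,r3:8
c4: CDB Add1=-1; issue MUL r2<-Mul2 | r0:-1,r1:Add2,r2:Mul2,r3:8
c5: CDB Mul1=49; issue SUB r3<-Add1 | r0:-1,r1:Add2,r2:Mul2,r3:Add1
c6: stall | r0:-1,r1:Add2,r2:Mul2,r3:Add1
c7: CDB Add2=48; issue SUB r3<-Add2 | r0:-1,r1:48,r2:Mul2,r3:Add2
c8: - | r0:-1,r1:48,r2:Mul2,r3:Add2
c9: - | r0:-1,r1:48,r2:Mul2,r3:Add2
c10: - | r0:-1,r1:48,r2:Mul2,r3:Add2
c11: CDB Mul2=2352 | r0:-1,r1:48,r2:2352,r3:Add2
c12: - | r0:-1,r1:48,r2:2352,r3:Add2
c13: CDB Add1=2304 | r0:-1,r1:48,r2:2352,r3:Add2
c14: - | r0:-1,r1:48,r2:2352,r3:Add2
c15: CDB Add2=48 | r0:-1,r1:48,r2:2352,r3:48

STATUS = VALUE 48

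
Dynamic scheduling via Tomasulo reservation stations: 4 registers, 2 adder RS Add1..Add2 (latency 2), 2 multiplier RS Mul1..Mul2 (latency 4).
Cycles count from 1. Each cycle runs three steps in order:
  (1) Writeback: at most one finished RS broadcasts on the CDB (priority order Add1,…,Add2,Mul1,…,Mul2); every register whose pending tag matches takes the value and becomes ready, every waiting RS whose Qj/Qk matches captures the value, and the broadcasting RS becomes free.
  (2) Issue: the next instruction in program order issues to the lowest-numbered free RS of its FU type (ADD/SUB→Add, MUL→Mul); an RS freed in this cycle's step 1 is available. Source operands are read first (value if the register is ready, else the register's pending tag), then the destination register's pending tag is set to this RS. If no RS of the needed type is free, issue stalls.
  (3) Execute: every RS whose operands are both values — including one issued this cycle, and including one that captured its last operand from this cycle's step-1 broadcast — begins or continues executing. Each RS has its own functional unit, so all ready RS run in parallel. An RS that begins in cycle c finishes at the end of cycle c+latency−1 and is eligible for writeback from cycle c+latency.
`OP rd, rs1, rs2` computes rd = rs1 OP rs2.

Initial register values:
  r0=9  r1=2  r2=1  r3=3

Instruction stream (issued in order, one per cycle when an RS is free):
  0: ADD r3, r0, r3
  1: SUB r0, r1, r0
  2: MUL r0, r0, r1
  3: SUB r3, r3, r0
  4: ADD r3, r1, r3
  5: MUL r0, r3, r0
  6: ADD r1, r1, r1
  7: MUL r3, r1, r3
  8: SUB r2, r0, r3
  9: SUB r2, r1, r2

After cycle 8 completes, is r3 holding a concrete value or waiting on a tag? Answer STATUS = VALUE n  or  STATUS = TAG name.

  c1: issue ADD r3<-Add1  regs: r0:9,r1:2,r2:1,r3:Add1
  c2: issue SUB r0<-Add2  regs: r0:Add2,r1:2,r2:1,r3:Add1
  c3: CDB Add1=12; issue MUL r0<-Mul1  regs: r0:Mul1,r1:2,r2:1,r3:12
  c4: CDB Add2=-7; issue SUB r3<-Add1  regs: r0:Mul1,r1:2,r2:1,r3:Add1
  c5: issue ADD r3<-Add2  regs: r0:Mul1,r1:2,r2:1,r3:Add2
  c6: issue MUL r0<-Mul2  regs: r0:Mul2,r1:2,r2:1,r3:Add2
  c7: stall  regs: r0:Mul2,r1:2,r2:1,r3:Add2
  c8: CDB Mul1=-14; stall  regs: r0:Mul2,r1:2,r2:1,r3:Add2

STATUS = TAG Add2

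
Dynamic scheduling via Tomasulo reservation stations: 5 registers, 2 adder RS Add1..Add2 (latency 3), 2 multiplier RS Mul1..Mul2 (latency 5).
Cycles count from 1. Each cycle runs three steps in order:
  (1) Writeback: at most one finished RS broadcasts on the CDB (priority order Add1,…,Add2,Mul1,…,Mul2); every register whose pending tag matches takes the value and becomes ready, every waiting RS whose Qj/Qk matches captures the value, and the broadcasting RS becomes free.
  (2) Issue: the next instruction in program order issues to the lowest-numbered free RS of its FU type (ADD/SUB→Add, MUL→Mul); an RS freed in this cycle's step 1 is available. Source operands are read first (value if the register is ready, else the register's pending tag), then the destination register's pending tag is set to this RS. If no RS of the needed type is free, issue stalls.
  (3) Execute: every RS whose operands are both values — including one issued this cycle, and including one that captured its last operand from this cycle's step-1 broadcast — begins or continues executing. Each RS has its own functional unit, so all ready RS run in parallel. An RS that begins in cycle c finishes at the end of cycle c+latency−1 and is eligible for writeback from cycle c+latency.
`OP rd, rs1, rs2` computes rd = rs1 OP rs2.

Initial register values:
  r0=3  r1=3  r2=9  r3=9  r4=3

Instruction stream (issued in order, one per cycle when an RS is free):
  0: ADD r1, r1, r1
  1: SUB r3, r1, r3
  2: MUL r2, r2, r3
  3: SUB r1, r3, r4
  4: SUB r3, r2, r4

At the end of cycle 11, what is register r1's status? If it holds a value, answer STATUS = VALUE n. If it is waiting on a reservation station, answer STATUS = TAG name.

STATUS = VALUE -6

c1: issue ADD r1<-Add1 | r0:3,r1:Add1,r2:9,r3:9,r4:3
c2: issue SUB r3<-Add2 | r0:3,r1:Add1,r2:9,r3:Add2,r4:3
c3: issue MUL r2<-Mul1 | r0:3,r1:Add1,r2:Mul1,r3:Add2,r4:3
c4: CDB Add1=6; issue SUB r1<-Add1 | r0:3,r1:Add1,r2:Mul1,r3:Add2,r4:3
c5: stall | r0:3,r1:Add1,r2:Mul1,r3:Add2,r4:3
c6: stall | r0:3,r1:Add1,r2:Mul1,r3:Add2,r4:3
c7: CDB Add2=-3; issue SUB r3<-Add2 | r0:3,r1:Add1,r2:Mul1,r3:Add2,r4:3
c8: - | r0:3,r1:Add1,r2:Mul1,r3:Add2,r4:3
c9: - | r0:3,r1:Add1,r2:Mul1,r3:Add2,r4:3
c10: CDB Add1=-6 | r0:3,r1:-6,r2:Mul1,r3:Add2,r4:3
c11: - | r0:3,r1:-6,r2:Mul1,r3:Add2,r4:3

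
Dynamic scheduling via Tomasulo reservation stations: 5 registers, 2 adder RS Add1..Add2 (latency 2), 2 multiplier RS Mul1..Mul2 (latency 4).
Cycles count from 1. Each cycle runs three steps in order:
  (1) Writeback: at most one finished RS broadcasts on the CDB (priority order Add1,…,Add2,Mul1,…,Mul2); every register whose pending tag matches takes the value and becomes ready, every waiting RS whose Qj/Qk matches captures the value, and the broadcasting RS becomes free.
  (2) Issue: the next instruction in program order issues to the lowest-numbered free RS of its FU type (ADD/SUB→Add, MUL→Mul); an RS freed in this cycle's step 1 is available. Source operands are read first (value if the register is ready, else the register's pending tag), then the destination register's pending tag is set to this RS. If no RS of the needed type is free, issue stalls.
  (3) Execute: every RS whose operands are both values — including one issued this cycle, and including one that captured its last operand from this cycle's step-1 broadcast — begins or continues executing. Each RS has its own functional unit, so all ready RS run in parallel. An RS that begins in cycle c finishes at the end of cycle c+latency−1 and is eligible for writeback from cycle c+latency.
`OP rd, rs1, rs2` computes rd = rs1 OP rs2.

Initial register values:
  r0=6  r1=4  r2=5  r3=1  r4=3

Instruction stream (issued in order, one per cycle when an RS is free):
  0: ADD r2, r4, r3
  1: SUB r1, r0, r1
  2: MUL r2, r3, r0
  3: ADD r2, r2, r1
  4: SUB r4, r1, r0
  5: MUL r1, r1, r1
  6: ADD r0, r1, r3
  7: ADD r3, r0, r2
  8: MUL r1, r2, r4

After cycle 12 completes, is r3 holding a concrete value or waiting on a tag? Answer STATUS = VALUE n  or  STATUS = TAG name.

STATUS = TAG Add1

c1: issue ADD r2<-Add1 | r0:6,r1:4,r2:Add1,r3:1,r4:3
c2: issue SUB r1<-Add2 | r0:6,r1:Add2,r2:Add1,r3:1,r4:3
c3: CDB Add1=4; issue MUL r2<-Mul1 | r0:6,r1:Add2,r2:Mul1,r3:1,r4:3
c4: CDB Add2=2; issue ADD r2<-Add1 | r0:6,r1:2,r2:Add1,r3:1,r4:3
c5: issue SUB r4<-Add2 | r0:6,r1:2,r2:Add1,r3:1,r4:Add2
c6: issue MUL r1<-Mul2 | r0:6,r1:Mul2,r2:Add1,r3:1,r4:Add2
c7: CDB Add2=-4; issue ADD r0<-Add2 | r0:Add2,r1:Mul2,r2:Add1,r3:1,r4:-4
c8: CDB Mul1=6; stall | r0:Add2,r1:Mul2,r2:Add1,r3:1,r4:-4
c9: stall | r0:Add2,r1:Mul2,r2:Add1,r3:1,r4:-4
c10: CDB Add1=8; issue ADD r3<-Add1 | r0:Add2,r1:Mul2,r2:8,r3:Add1,r4:-4
c11: CDB Mul2=4; issue MUL r1<-Mul1 | r0:Add2,r1:Mul1,r2:8,r3:Add1,r4:-4
c12: - | r0:Add2,r1:Mul1,r2:8,r3:Add1,r4:-4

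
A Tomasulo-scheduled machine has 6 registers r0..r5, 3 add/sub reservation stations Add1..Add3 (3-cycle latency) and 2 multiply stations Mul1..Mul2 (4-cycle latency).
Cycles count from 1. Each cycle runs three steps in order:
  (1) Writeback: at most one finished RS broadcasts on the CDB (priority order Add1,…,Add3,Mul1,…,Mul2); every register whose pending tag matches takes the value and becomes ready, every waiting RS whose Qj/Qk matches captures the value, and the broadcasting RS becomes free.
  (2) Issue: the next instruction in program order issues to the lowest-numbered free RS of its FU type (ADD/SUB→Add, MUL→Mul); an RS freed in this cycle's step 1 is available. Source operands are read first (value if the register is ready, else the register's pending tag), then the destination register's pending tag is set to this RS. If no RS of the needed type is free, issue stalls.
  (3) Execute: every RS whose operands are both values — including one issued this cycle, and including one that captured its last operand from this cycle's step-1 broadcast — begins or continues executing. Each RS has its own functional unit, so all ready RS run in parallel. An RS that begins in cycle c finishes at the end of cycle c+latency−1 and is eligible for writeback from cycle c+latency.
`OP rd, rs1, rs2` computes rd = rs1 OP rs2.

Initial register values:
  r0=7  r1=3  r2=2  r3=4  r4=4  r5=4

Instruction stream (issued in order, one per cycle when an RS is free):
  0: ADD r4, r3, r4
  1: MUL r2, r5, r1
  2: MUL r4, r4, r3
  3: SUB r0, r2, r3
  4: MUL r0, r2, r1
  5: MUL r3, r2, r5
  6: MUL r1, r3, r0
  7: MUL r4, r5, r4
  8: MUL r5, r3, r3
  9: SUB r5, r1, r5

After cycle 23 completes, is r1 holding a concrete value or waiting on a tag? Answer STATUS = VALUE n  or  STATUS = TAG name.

cycle 1: issue ADD r4<-Add1 // r0:7,r1:3,r2:2,r3:4,r4:Add1,r5:4
cycle 2: issue MUL r2<-Mul1 // r0:7,r1:3,r2:Mul1,r3:4,r4:Add1,r5:4
cycle 3: issue MUL r4<-Mul2 // r0:7,r1:3,r2:Mul1,r3:4,r4:Mul2,r5:4
cycle 4: CDB Add1=8; issue SUB r0<-Add1 // r0:Add1,r1:3,r2:Mul1,r3:4,r4:Mul2,r5:4
cycle 5: stall // r0:Add1,r1:3,r2:Mul1,r3:4,r4:Mul2,r5:4
cycle 6: CDB Mul1=12; issue MUL r0<-Mul1 // r0:Mul1,r1:3,r2:12,r3:4,r4:Mul2,r5:4
cycle 7: stall // r0:Mul1,r1:3,r2:12,r3:4,r4:Mul2,r5:4
cycle 8: CDB Mul2=32; issue MUL r3<-Mul2 // r0:Mul1,r1:3,r2:12,r3:Mul2,r4:32,r5:4
cycle 9: CDB Add1=8; stall // r0:Mul1,r1:3,r2:12,r3:Mul2,r4:32,r5:4
cycle 10: CDB Mul1=36; issue MUL r1<-Mul1 // r0:36,r1:Mul1,r2:12,r3:Mul2,r4:32,r5:4
cycle 11: stall // r0:36,r1:Mul1,r2:12,r3:Mul2,r4:32,r5:4
cycle 12: CDB Mul2=48; issue MUL r4<-Mul2 // r0:36,r1:Mul1,r2:12,r3:48,r4:Mul2,r5:4
cycle 13: stall // r0:36,r1:Mul1,r2:12,r3:48,r4:Mul2,r5:4
cycle 14: stall // r0:36,r1:Mul1,r2:12,r3:48,r4:Mul2,r5:4
cycle 15: stall // r0:36,r1:Mul1,r2:12,r3:48,r4:Mul2,r5:4
cycle 16: CDB Mul1=1728; issue MUL r5<-Mul1 // r0:36,r1:1728,r2:12,r3:48,r4:Mul2,r5:Mul1
cycle 17: CDB Mul2=128; issue SUB r5<-Add1 // r0:36,r1:1728,r2:12,r3:48,r4:128,r5:Add1
cycle 18: - // r0:36,r1:1728,r2:12,r3:48,r4:128,r5:Add1
cycle 19: - // r0:36,r1:1728,r2:12,r3:48,r4:128,r5:Add1
cycle 20: CDB Mul1=2304 // r0:36,r1:1728,r2:12,r3:48,r4:128,r5:Add1
cycle 21: - // r0:36,r1:1728,r2:12,r3:48,r4:128,r5:Add1
cycle 22: - // r0:36,r1:1728,r2:12,r3:48,r4:128,r5:Add1
cycle 23: CDB Add1=-576 // r0:36,r1:1728,r2:12,r3:48,r4:128,r5:-576

STATUS = VALUE 1728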